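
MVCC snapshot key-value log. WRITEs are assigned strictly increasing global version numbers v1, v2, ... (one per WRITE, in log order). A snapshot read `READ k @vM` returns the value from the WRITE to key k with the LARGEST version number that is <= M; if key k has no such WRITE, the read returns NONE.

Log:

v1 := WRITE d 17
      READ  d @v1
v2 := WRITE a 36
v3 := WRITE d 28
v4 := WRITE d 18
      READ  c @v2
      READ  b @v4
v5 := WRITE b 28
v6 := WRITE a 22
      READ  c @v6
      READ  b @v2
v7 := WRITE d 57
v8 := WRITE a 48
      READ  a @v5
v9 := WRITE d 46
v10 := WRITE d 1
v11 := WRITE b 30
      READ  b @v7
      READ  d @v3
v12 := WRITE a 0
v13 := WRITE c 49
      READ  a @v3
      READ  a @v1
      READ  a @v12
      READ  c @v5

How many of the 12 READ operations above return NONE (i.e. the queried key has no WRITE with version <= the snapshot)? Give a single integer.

v1: WRITE d=17  (d history now [(1, 17)])
READ d @v1: history=[(1, 17)] -> pick v1 -> 17
v2: WRITE a=36  (a history now [(2, 36)])
v3: WRITE d=28  (d history now [(1, 17), (3, 28)])
v4: WRITE d=18  (d history now [(1, 17), (3, 28), (4, 18)])
READ c @v2: history=[] -> no version <= 2 -> NONE
READ b @v4: history=[] -> no version <= 4 -> NONE
v5: WRITE b=28  (b history now [(5, 28)])
v6: WRITE a=22  (a history now [(2, 36), (6, 22)])
READ c @v6: history=[] -> no version <= 6 -> NONE
READ b @v2: history=[(5, 28)] -> no version <= 2 -> NONE
v7: WRITE d=57  (d history now [(1, 17), (3, 28), (4, 18), (7, 57)])
v8: WRITE a=48  (a history now [(2, 36), (6, 22), (8, 48)])
READ a @v5: history=[(2, 36), (6, 22), (8, 48)] -> pick v2 -> 36
v9: WRITE d=46  (d history now [(1, 17), (3, 28), (4, 18), (7, 57), (9, 46)])
v10: WRITE d=1  (d history now [(1, 17), (3, 28), (4, 18), (7, 57), (9, 46), (10, 1)])
v11: WRITE b=30  (b history now [(5, 28), (11, 30)])
READ b @v7: history=[(5, 28), (11, 30)] -> pick v5 -> 28
READ d @v3: history=[(1, 17), (3, 28), (4, 18), (7, 57), (9, 46), (10, 1)] -> pick v3 -> 28
v12: WRITE a=0  (a history now [(2, 36), (6, 22), (8, 48), (12, 0)])
v13: WRITE c=49  (c history now [(13, 49)])
READ a @v3: history=[(2, 36), (6, 22), (8, 48), (12, 0)] -> pick v2 -> 36
READ a @v1: history=[(2, 36), (6, 22), (8, 48), (12, 0)] -> no version <= 1 -> NONE
READ a @v12: history=[(2, 36), (6, 22), (8, 48), (12, 0)] -> pick v12 -> 0
READ c @v5: history=[(13, 49)] -> no version <= 5 -> NONE
Read results in order: ['17', 'NONE', 'NONE', 'NONE', 'NONE', '36', '28', '28', '36', 'NONE', '0', 'NONE']
NONE count = 6

Answer: 6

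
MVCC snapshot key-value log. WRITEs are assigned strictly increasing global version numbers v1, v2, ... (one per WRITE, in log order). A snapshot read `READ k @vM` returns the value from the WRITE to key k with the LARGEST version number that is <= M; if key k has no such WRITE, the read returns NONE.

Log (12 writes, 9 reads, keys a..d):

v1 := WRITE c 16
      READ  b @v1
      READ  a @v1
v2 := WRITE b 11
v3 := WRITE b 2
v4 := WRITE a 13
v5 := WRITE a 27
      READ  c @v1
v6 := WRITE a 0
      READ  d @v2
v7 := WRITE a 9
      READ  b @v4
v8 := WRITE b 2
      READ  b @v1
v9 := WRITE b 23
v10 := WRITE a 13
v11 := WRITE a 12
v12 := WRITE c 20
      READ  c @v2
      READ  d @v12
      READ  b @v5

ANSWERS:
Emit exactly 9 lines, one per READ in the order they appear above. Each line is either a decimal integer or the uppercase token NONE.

v1: WRITE c=16  (c history now [(1, 16)])
READ b @v1: history=[] -> no version <= 1 -> NONE
READ a @v1: history=[] -> no version <= 1 -> NONE
v2: WRITE b=11  (b history now [(2, 11)])
v3: WRITE b=2  (b history now [(2, 11), (3, 2)])
v4: WRITE a=13  (a history now [(4, 13)])
v5: WRITE a=27  (a history now [(4, 13), (5, 27)])
READ c @v1: history=[(1, 16)] -> pick v1 -> 16
v6: WRITE a=0  (a history now [(4, 13), (5, 27), (6, 0)])
READ d @v2: history=[] -> no version <= 2 -> NONE
v7: WRITE a=9  (a history now [(4, 13), (5, 27), (6, 0), (7, 9)])
READ b @v4: history=[(2, 11), (3, 2)] -> pick v3 -> 2
v8: WRITE b=2  (b history now [(2, 11), (3, 2), (8, 2)])
READ b @v1: history=[(2, 11), (3, 2), (8, 2)] -> no version <= 1 -> NONE
v9: WRITE b=23  (b history now [(2, 11), (3, 2), (8, 2), (9, 23)])
v10: WRITE a=13  (a history now [(4, 13), (5, 27), (6, 0), (7, 9), (10, 13)])
v11: WRITE a=12  (a history now [(4, 13), (5, 27), (6, 0), (7, 9), (10, 13), (11, 12)])
v12: WRITE c=20  (c history now [(1, 16), (12, 20)])
READ c @v2: history=[(1, 16), (12, 20)] -> pick v1 -> 16
READ d @v12: history=[] -> no version <= 12 -> NONE
READ b @v5: history=[(2, 11), (3, 2), (8, 2), (9, 23)] -> pick v3 -> 2

Answer: NONE
NONE
16
NONE
2
NONE
16
NONE
2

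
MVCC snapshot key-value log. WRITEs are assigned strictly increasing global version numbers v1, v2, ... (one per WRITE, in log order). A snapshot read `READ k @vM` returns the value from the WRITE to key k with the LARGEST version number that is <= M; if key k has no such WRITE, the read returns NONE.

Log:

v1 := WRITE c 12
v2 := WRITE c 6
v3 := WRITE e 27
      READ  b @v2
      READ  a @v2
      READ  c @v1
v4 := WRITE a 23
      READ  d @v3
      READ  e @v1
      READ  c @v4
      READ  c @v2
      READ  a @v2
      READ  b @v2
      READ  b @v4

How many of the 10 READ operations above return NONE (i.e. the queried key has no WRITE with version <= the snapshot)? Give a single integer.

v1: WRITE c=12  (c history now [(1, 12)])
v2: WRITE c=6  (c history now [(1, 12), (2, 6)])
v3: WRITE e=27  (e history now [(3, 27)])
READ b @v2: history=[] -> no version <= 2 -> NONE
READ a @v2: history=[] -> no version <= 2 -> NONE
READ c @v1: history=[(1, 12), (2, 6)] -> pick v1 -> 12
v4: WRITE a=23  (a history now [(4, 23)])
READ d @v3: history=[] -> no version <= 3 -> NONE
READ e @v1: history=[(3, 27)] -> no version <= 1 -> NONE
READ c @v4: history=[(1, 12), (2, 6)] -> pick v2 -> 6
READ c @v2: history=[(1, 12), (2, 6)] -> pick v2 -> 6
READ a @v2: history=[(4, 23)] -> no version <= 2 -> NONE
READ b @v2: history=[] -> no version <= 2 -> NONE
READ b @v4: history=[] -> no version <= 4 -> NONE
Read results in order: ['NONE', 'NONE', '12', 'NONE', 'NONE', '6', '6', 'NONE', 'NONE', 'NONE']
NONE count = 7

Answer: 7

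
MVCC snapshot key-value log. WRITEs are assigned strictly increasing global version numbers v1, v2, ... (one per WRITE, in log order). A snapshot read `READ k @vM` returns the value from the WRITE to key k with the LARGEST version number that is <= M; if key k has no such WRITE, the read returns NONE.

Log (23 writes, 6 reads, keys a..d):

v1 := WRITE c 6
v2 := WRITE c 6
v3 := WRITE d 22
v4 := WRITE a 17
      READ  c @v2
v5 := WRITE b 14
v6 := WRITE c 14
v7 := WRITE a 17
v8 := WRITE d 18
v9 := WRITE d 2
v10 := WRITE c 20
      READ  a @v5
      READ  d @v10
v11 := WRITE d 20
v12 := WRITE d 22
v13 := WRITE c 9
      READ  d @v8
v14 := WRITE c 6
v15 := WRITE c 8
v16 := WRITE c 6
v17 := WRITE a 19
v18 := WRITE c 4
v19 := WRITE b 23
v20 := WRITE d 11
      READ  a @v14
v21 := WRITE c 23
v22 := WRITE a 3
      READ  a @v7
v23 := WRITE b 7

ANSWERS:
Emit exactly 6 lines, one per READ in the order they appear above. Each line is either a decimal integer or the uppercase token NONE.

v1: WRITE c=6  (c history now [(1, 6)])
v2: WRITE c=6  (c history now [(1, 6), (2, 6)])
v3: WRITE d=22  (d history now [(3, 22)])
v4: WRITE a=17  (a history now [(4, 17)])
READ c @v2: history=[(1, 6), (2, 6)] -> pick v2 -> 6
v5: WRITE b=14  (b history now [(5, 14)])
v6: WRITE c=14  (c history now [(1, 6), (2, 6), (6, 14)])
v7: WRITE a=17  (a history now [(4, 17), (7, 17)])
v8: WRITE d=18  (d history now [(3, 22), (8, 18)])
v9: WRITE d=2  (d history now [(3, 22), (8, 18), (9, 2)])
v10: WRITE c=20  (c history now [(1, 6), (2, 6), (6, 14), (10, 20)])
READ a @v5: history=[(4, 17), (7, 17)] -> pick v4 -> 17
READ d @v10: history=[(3, 22), (8, 18), (9, 2)] -> pick v9 -> 2
v11: WRITE d=20  (d history now [(3, 22), (8, 18), (9, 2), (11, 20)])
v12: WRITE d=22  (d history now [(3, 22), (8, 18), (9, 2), (11, 20), (12, 22)])
v13: WRITE c=9  (c history now [(1, 6), (2, 6), (6, 14), (10, 20), (13, 9)])
READ d @v8: history=[(3, 22), (8, 18), (9, 2), (11, 20), (12, 22)] -> pick v8 -> 18
v14: WRITE c=6  (c history now [(1, 6), (2, 6), (6, 14), (10, 20), (13, 9), (14, 6)])
v15: WRITE c=8  (c history now [(1, 6), (2, 6), (6, 14), (10, 20), (13, 9), (14, 6), (15, 8)])
v16: WRITE c=6  (c history now [(1, 6), (2, 6), (6, 14), (10, 20), (13, 9), (14, 6), (15, 8), (16, 6)])
v17: WRITE a=19  (a history now [(4, 17), (7, 17), (17, 19)])
v18: WRITE c=4  (c history now [(1, 6), (2, 6), (6, 14), (10, 20), (13, 9), (14, 6), (15, 8), (16, 6), (18, 4)])
v19: WRITE b=23  (b history now [(5, 14), (19, 23)])
v20: WRITE d=11  (d history now [(3, 22), (8, 18), (9, 2), (11, 20), (12, 22), (20, 11)])
READ a @v14: history=[(4, 17), (7, 17), (17, 19)] -> pick v7 -> 17
v21: WRITE c=23  (c history now [(1, 6), (2, 6), (6, 14), (10, 20), (13, 9), (14, 6), (15, 8), (16, 6), (18, 4), (21, 23)])
v22: WRITE a=3  (a history now [(4, 17), (7, 17), (17, 19), (22, 3)])
READ a @v7: history=[(4, 17), (7, 17), (17, 19), (22, 3)] -> pick v7 -> 17
v23: WRITE b=7  (b history now [(5, 14), (19, 23), (23, 7)])

Answer: 6
17
2
18
17
17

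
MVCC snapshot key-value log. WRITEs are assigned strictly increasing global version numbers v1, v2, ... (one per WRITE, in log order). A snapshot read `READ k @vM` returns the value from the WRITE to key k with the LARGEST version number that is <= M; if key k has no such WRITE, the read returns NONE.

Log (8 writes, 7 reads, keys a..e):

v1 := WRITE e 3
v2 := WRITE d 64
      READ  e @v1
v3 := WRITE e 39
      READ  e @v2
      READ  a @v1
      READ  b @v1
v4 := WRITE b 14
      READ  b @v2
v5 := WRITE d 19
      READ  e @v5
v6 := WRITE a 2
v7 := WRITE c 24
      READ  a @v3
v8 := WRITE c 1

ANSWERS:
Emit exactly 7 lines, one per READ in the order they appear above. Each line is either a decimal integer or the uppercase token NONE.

v1: WRITE e=3  (e history now [(1, 3)])
v2: WRITE d=64  (d history now [(2, 64)])
READ e @v1: history=[(1, 3)] -> pick v1 -> 3
v3: WRITE e=39  (e history now [(1, 3), (3, 39)])
READ e @v2: history=[(1, 3), (3, 39)] -> pick v1 -> 3
READ a @v1: history=[] -> no version <= 1 -> NONE
READ b @v1: history=[] -> no version <= 1 -> NONE
v4: WRITE b=14  (b history now [(4, 14)])
READ b @v2: history=[(4, 14)] -> no version <= 2 -> NONE
v5: WRITE d=19  (d history now [(2, 64), (5, 19)])
READ e @v5: history=[(1, 3), (3, 39)] -> pick v3 -> 39
v6: WRITE a=2  (a history now [(6, 2)])
v7: WRITE c=24  (c history now [(7, 24)])
READ a @v3: history=[(6, 2)] -> no version <= 3 -> NONE
v8: WRITE c=1  (c history now [(7, 24), (8, 1)])

Answer: 3
3
NONE
NONE
NONE
39
NONE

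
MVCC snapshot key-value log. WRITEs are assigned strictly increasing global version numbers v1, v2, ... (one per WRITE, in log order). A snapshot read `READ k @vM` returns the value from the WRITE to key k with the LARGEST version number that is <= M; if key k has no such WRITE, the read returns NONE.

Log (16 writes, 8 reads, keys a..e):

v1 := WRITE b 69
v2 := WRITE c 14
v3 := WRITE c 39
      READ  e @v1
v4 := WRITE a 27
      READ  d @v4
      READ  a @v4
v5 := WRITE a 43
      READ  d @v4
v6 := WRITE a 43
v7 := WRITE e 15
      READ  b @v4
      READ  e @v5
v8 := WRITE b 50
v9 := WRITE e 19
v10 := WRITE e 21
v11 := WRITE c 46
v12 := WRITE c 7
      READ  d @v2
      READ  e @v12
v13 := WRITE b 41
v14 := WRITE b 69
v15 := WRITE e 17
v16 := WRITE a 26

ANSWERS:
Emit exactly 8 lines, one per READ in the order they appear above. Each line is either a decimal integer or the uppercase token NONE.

v1: WRITE b=69  (b history now [(1, 69)])
v2: WRITE c=14  (c history now [(2, 14)])
v3: WRITE c=39  (c history now [(2, 14), (3, 39)])
READ e @v1: history=[] -> no version <= 1 -> NONE
v4: WRITE a=27  (a history now [(4, 27)])
READ d @v4: history=[] -> no version <= 4 -> NONE
READ a @v4: history=[(4, 27)] -> pick v4 -> 27
v5: WRITE a=43  (a history now [(4, 27), (5, 43)])
READ d @v4: history=[] -> no version <= 4 -> NONE
v6: WRITE a=43  (a history now [(4, 27), (5, 43), (6, 43)])
v7: WRITE e=15  (e history now [(7, 15)])
READ b @v4: history=[(1, 69)] -> pick v1 -> 69
READ e @v5: history=[(7, 15)] -> no version <= 5 -> NONE
v8: WRITE b=50  (b history now [(1, 69), (8, 50)])
v9: WRITE e=19  (e history now [(7, 15), (9, 19)])
v10: WRITE e=21  (e history now [(7, 15), (9, 19), (10, 21)])
v11: WRITE c=46  (c history now [(2, 14), (3, 39), (11, 46)])
v12: WRITE c=7  (c history now [(2, 14), (3, 39), (11, 46), (12, 7)])
READ d @v2: history=[] -> no version <= 2 -> NONE
READ e @v12: history=[(7, 15), (9, 19), (10, 21)] -> pick v10 -> 21
v13: WRITE b=41  (b history now [(1, 69), (8, 50), (13, 41)])
v14: WRITE b=69  (b history now [(1, 69), (8, 50), (13, 41), (14, 69)])
v15: WRITE e=17  (e history now [(7, 15), (9, 19), (10, 21), (15, 17)])
v16: WRITE a=26  (a history now [(4, 27), (5, 43), (6, 43), (16, 26)])

Answer: NONE
NONE
27
NONE
69
NONE
NONE
21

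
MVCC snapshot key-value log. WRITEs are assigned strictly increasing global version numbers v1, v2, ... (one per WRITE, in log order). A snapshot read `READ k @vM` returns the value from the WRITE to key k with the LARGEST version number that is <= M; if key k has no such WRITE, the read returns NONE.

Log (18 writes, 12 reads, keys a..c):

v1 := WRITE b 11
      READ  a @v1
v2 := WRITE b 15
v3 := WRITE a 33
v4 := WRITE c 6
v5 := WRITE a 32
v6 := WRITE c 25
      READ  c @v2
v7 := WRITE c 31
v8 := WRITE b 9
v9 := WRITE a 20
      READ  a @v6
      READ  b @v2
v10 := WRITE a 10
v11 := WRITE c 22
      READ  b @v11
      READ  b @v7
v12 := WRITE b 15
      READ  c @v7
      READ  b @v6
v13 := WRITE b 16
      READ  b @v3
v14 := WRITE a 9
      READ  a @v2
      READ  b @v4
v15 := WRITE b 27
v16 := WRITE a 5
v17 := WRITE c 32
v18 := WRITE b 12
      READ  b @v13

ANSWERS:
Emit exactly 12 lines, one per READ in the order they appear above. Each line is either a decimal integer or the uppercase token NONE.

Answer: NONE
NONE
32
15
9
15
31
15
15
NONE
15
16

Derivation:
v1: WRITE b=11  (b history now [(1, 11)])
READ a @v1: history=[] -> no version <= 1 -> NONE
v2: WRITE b=15  (b history now [(1, 11), (2, 15)])
v3: WRITE a=33  (a history now [(3, 33)])
v4: WRITE c=6  (c history now [(4, 6)])
v5: WRITE a=32  (a history now [(3, 33), (5, 32)])
v6: WRITE c=25  (c history now [(4, 6), (6, 25)])
READ c @v2: history=[(4, 6), (6, 25)] -> no version <= 2 -> NONE
v7: WRITE c=31  (c history now [(4, 6), (6, 25), (7, 31)])
v8: WRITE b=9  (b history now [(1, 11), (2, 15), (8, 9)])
v9: WRITE a=20  (a history now [(3, 33), (5, 32), (9, 20)])
READ a @v6: history=[(3, 33), (5, 32), (9, 20)] -> pick v5 -> 32
READ b @v2: history=[(1, 11), (2, 15), (8, 9)] -> pick v2 -> 15
v10: WRITE a=10  (a history now [(3, 33), (5, 32), (9, 20), (10, 10)])
v11: WRITE c=22  (c history now [(4, 6), (6, 25), (7, 31), (11, 22)])
READ b @v11: history=[(1, 11), (2, 15), (8, 9)] -> pick v8 -> 9
READ b @v7: history=[(1, 11), (2, 15), (8, 9)] -> pick v2 -> 15
v12: WRITE b=15  (b history now [(1, 11), (2, 15), (8, 9), (12, 15)])
READ c @v7: history=[(4, 6), (6, 25), (7, 31), (11, 22)] -> pick v7 -> 31
READ b @v6: history=[(1, 11), (2, 15), (8, 9), (12, 15)] -> pick v2 -> 15
v13: WRITE b=16  (b history now [(1, 11), (2, 15), (8, 9), (12, 15), (13, 16)])
READ b @v3: history=[(1, 11), (2, 15), (8, 9), (12, 15), (13, 16)] -> pick v2 -> 15
v14: WRITE a=9  (a history now [(3, 33), (5, 32), (9, 20), (10, 10), (14, 9)])
READ a @v2: history=[(3, 33), (5, 32), (9, 20), (10, 10), (14, 9)] -> no version <= 2 -> NONE
READ b @v4: history=[(1, 11), (2, 15), (8, 9), (12, 15), (13, 16)] -> pick v2 -> 15
v15: WRITE b=27  (b history now [(1, 11), (2, 15), (8, 9), (12, 15), (13, 16), (15, 27)])
v16: WRITE a=5  (a history now [(3, 33), (5, 32), (9, 20), (10, 10), (14, 9), (16, 5)])
v17: WRITE c=32  (c history now [(4, 6), (6, 25), (7, 31), (11, 22), (17, 32)])
v18: WRITE b=12  (b history now [(1, 11), (2, 15), (8, 9), (12, 15), (13, 16), (15, 27), (18, 12)])
READ b @v13: history=[(1, 11), (2, 15), (8, 9), (12, 15), (13, 16), (15, 27), (18, 12)] -> pick v13 -> 16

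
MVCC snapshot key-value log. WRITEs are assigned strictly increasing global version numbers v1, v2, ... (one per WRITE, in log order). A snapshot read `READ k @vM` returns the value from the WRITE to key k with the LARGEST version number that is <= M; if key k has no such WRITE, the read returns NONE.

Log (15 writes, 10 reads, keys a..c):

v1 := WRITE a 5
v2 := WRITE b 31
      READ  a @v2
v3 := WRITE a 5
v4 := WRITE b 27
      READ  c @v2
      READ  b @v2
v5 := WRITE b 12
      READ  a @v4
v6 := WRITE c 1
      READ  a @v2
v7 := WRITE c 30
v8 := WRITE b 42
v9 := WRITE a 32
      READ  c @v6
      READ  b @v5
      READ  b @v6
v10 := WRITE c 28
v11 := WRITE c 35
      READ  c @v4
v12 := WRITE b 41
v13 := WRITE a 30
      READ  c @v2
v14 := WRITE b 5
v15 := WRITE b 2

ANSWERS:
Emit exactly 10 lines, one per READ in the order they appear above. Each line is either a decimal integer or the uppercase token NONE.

v1: WRITE a=5  (a history now [(1, 5)])
v2: WRITE b=31  (b history now [(2, 31)])
READ a @v2: history=[(1, 5)] -> pick v1 -> 5
v3: WRITE a=5  (a history now [(1, 5), (3, 5)])
v4: WRITE b=27  (b history now [(2, 31), (4, 27)])
READ c @v2: history=[] -> no version <= 2 -> NONE
READ b @v2: history=[(2, 31), (4, 27)] -> pick v2 -> 31
v5: WRITE b=12  (b history now [(2, 31), (4, 27), (5, 12)])
READ a @v4: history=[(1, 5), (3, 5)] -> pick v3 -> 5
v6: WRITE c=1  (c history now [(6, 1)])
READ a @v2: history=[(1, 5), (3, 5)] -> pick v1 -> 5
v7: WRITE c=30  (c history now [(6, 1), (7, 30)])
v8: WRITE b=42  (b history now [(2, 31), (4, 27), (5, 12), (8, 42)])
v9: WRITE a=32  (a history now [(1, 5), (3, 5), (9, 32)])
READ c @v6: history=[(6, 1), (7, 30)] -> pick v6 -> 1
READ b @v5: history=[(2, 31), (4, 27), (5, 12), (8, 42)] -> pick v5 -> 12
READ b @v6: history=[(2, 31), (4, 27), (5, 12), (8, 42)] -> pick v5 -> 12
v10: WRITE c=28  (c history now [(6, 1), (7, 30), (10, 28)])
v11: WRITE c=35  (c history now [(6, 1), (7, 30), (10, 28), (11, 35)])
READ c @v4: history=[(6, 1), (7, 30), (10, 28), (11, 35)] -> no version <= 4 -> NONE
v12: WRITE b=41  (b history now [(2, 31), (4, 27), (5, 12), (8, 42), (12, 41)])
v13: WRITE a=30  (a history now [(1, 5), (3, 5), (9, 32), (13, 30)])
READ c @v2: history=[(6, 1), (7, 30), (10, 28), (11, 35)] -> no version <= 2 -> NONE
v14: WRITE b=5  (b history now [(2, 31), (4, 27), (5, 12), (8, 42), (12, 41), (14, 5)])
v15: WRITE b=2  (b history now [(2, 31), (4, 27), (5, 12), (8, 42), (12, 41), (14, 5), (15, 2)])

Answer: 5
NONE
31
5
5
1
12
12
NONE
NONE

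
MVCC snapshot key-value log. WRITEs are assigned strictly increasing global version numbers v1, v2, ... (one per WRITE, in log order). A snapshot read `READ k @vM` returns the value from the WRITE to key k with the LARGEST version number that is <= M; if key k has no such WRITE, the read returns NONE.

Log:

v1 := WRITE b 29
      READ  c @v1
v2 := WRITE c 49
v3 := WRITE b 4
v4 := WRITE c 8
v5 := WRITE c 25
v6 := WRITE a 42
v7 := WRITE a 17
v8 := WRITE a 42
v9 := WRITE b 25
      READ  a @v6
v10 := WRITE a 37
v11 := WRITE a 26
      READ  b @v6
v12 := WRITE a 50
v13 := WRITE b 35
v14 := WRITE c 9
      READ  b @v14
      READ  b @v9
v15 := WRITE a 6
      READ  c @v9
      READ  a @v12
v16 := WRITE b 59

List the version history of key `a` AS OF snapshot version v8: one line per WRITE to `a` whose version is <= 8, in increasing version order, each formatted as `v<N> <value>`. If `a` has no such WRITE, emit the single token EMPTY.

Answer: v6 42
v7 17
v8 42

Derivation:
Scan writes for key=a with version <= 8:
  v1 WRITE b 29 -> skip
  v2 WRITE c 49 -> skip
  v3 WRITE b 4 -> skip
  v4 WRITE c 8 -> skip
  v5 WRITE c 25 -> skip
  v6 WRITE a 42 -> keep
  v7 WRITE a 17 -> keep
  v8 WRITE a 42 -> keep
  v9 WRITE b 25 -> skip
  v10 WRITE a 37 -> drop (> snap)
  v11 WRITE a 26 -> drop (> snap)
  v12 WRITE a 50 -> drop (> snap)
  v13 WRITE b 35 -> skip
  v14 WRITE c 9 -> skip
  v15 WRITE a 6 -> drop (> snap)
  v16 WRITE b 59 -> skip
Collected: [(6, 42), (7, 17), (8, 42)]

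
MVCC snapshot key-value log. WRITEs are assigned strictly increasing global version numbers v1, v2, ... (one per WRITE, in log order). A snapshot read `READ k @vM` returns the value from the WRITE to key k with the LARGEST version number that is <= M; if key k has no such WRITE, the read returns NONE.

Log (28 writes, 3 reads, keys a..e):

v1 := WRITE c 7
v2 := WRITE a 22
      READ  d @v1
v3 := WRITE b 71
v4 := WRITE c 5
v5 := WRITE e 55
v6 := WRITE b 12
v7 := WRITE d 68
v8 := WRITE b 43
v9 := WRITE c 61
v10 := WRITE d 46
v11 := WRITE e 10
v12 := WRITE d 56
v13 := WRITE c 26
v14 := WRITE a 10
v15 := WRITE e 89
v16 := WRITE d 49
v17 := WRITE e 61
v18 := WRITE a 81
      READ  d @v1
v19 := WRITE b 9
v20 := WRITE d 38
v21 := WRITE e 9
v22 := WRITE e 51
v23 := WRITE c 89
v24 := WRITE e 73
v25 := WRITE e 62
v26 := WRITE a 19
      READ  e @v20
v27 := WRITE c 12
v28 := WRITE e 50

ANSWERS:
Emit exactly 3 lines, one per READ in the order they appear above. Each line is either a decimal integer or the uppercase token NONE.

v1: WRITE c=7  (c history now [(1, 7)])
v2: WRITE a=22  (a history now [(2, 22)])
READ d @v1: history=[] -> no version <= 1 -> NONE
v3: WRITE b=71  (b history now [(3, 71)])
v4: WRITE c=5  (c history now [(1, 7), (4, 5)])
v5: WRITE e=55  (e history now [(5, 55)])
v6: WRITE b=12  (b history now [(3, 71), (6, 12)])
v7: WRITE d=68  (d history now [(7, 68)])
v8: WRITE b=43  (b history now [(3, 71), (6, 12), (8, 43)])
v9: WRITE c=61  (c history now [(1, 7), (4, 5), (9, 61)])
v10: WRITE d=46  (d history now [(7, 68), (10, 46)])
v11: WRITE e=10  (e history now [(5, 55), (11, 10)])
v12: WRITE d=56  (d history now [(7, 68), (10, 46), (12, 56)])
v13: WRITE c=26  (c history now [(1, 7), (4, 5), (9, 61), (13, 26)])
v14: WRITE a=10  (a history now [(2, 22), (14, 10)])
v15: WRITE e=89  (e history now [(5, 55), (11, 10), (15, 89)])
v16: WRITE d=49  (d history now [(7, 68), (10, 46), (12, 56), (16, 49)])
v17: WRITE e=61  (e history now [(5, 55), (11, 10), (15, 89), (17, 61)])
v18: WRITE a=81  (a history now [(2, 22), (14, 10), (18, 81)])
READ d @v1: history=[(7, 68), (10, 46), (12, 56), (16, 49)] -> no version <= 1 -> NONE
v19: WRITE b=9  (b history now [(3, 71), (6, 12), (8, 43), (19, 9)])
v20: WRITE d=38  (d history now [(7, 68), (10, 46), (12, 56), (16, 49), (20, 38)])
v21: WRITE e=9  (e history now [(5, 55), (11, 10), (15, 89), (17, 61), (21, 9)])
v22: WRITE e=51  (e history now [(5, 55), (11, 10), (15, 89), (17, 61), (21, 9), (22, 51)])
v23: WRITE c=89  (c history now [(1, 7), (4, 5), (9, 61), (13, 26), (23, 89)])
v24: WRITE e=73  (e history now [(5, 55), (11, 10), (15, 89), (17, 61), (21, 9), (22, 51), (24, 73)])
v25: WRITE e=62  (e history now [(5, 55), (11, 10), (15, 89), (17, 61), (21, 9), (22, 51), (24, 73), (25, 62)])
v26: WRITE a=19  (a history now [(2, 22), (14, 10), (18, 81), (26, 19)])
READ e @v20: history=[(5, 55), (11, 10), (15, 89), (17, 61), (21, 9), (22, 51), (24, 73), (25, 62)] -> pick v17 -> 61
v27: WRITE c=12  (c history now [(1, 7), (4, 5), (9, 61), (13, 26), (23, 89), (27, 12)])
v28: WRITE e=50  (e history now [(5, 55), (11, 10), (15, 89), (17, 61), (21, 9), (22, 51), (24, 73), (25, 62), (28, 50)])

Answer: NONE
NONE
61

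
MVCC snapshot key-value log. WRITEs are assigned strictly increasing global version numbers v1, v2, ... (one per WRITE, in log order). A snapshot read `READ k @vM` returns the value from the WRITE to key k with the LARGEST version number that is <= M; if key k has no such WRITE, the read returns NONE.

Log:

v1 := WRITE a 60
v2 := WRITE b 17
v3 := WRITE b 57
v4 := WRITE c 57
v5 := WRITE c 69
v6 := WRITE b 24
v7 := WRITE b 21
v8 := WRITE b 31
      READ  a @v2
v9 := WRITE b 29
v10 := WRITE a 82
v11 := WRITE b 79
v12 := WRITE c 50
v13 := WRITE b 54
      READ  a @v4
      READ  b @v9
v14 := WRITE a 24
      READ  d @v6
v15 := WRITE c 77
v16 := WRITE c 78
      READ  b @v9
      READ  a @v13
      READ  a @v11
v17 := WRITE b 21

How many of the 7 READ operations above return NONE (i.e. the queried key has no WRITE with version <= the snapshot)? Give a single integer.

Answer: 1

Derivation:
v1: WRITE a=60  (a history now [(1, 60)])
v2: WRITE b=17  (b history now [(2, 17)])
v3: WRITE b=57  (b history now [(2, 17), (3, 57)])
v4: WRITE c=57  (c history now [(4, 57)])
v5: WRITE c=69  (c history now [(4, 57), (5, 69)])
v6: WRITE b=24  (b history now [(2, 17), (3, 57), (6, 24)])
v7: WRITE b=21  (b history now [(2, 17), (3, 57), (6, 24), (7, 21)])
v8: WRITE b=31  (b history now [(2, 17), (3, 57), (6, 24), (7, 21), (8, 31)])
READ a @v2: history=[(1, 60)] -> pick v1 -> 60
v9: WRITE b=29  (b history now [(2, 17), (3, 57), (6, 24), (7, 21), (8, 31), (9, 29)])
v10: WRITE a=82  (a history now [(1, 60), (10, 82)])
v11: WRITE b=79  (b history now [(2, 17), (3, 57), (6, 24), (7, 21), (8, 31), (9, 29), (11, 79)])
v12: WRITE c=50  (c history now [(4, 57), (5, 69), (12, 50)])
v13: WRITE b=54  (b history now [(2, 17), (3, 57), (6, 24), (7, 21), (8, 31), (9, 29), (11, 79), (13, 54)])
READ a @v4: history=[(1, 60), (10, 82)] -> pick v1 -> 60
READ b @v9: history=[(2, 17), (3, 57), (6, 24), (7, 21), (8, 31), (9, 29), (11, 79), (13, 54)] -> pick v9 -> 29
v14: WRITE a=24  (a history now [(1, 60), (10, 82), (14, 24)])
READ d @v6: history=[] -> no version <= 6 -> NONE
v15: WRITE c=77  (c history now [(4, 57), (5, 69), (12, 50), (15, 77)])
v16: WRITE c=78  (c history now [(4, 57), (5, 69), (12, 50), (15, 77), (16, 78)])
READ b @v9: history=[(2, 17), (3, 57), (6, 24), (7, 21), (8, 31), (9, 29), (11, 79), (13, 54)] -> pick v9 -> 29
READ a @v13: history=[(1, 60), (10, 82), (14, 24)] -> pick v10 -> 82
READ a @v11: history=[(1, 60), (10, 82), (14, 24)] -> pick v10 -> 82
v17: WRITE b=21  (b history now [(2, 17), (3, 57), (6, 24), (7, 21), (8, 31), (9, 29), (11, 79), (13, 54), (17, 21)])
Read results in order: ['60', '60', '29', 'NONE', '29', '82', '82']
NONE count = 1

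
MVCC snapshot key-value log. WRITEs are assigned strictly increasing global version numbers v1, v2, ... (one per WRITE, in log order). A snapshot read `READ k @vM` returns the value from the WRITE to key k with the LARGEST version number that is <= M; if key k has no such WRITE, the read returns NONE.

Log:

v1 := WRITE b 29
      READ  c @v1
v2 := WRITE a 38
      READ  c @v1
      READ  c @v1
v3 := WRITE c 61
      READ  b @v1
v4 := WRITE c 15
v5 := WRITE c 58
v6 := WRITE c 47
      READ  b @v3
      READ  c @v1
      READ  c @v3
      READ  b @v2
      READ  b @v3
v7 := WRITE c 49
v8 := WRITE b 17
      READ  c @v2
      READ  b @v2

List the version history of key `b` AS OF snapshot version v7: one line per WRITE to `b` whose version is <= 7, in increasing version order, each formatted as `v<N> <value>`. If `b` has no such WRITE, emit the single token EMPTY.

Answer: v1 29

Derivation:
Scan writes for key=b with version <= 7:
  v1 WRITE b 29 -> keep
  v2 WRITE a 38 -> skip
  v3 WRITE c 61 -> skip
  v4 WRITE c 15 -> skip
  v5 WRITE c 58 -> skip
  v6 WRITE c 47 -> skip
  v7 WRITE c 49 -> skip
  v8 WRITE b 17 -> drop (> snap)
Collected: [(1, 29)]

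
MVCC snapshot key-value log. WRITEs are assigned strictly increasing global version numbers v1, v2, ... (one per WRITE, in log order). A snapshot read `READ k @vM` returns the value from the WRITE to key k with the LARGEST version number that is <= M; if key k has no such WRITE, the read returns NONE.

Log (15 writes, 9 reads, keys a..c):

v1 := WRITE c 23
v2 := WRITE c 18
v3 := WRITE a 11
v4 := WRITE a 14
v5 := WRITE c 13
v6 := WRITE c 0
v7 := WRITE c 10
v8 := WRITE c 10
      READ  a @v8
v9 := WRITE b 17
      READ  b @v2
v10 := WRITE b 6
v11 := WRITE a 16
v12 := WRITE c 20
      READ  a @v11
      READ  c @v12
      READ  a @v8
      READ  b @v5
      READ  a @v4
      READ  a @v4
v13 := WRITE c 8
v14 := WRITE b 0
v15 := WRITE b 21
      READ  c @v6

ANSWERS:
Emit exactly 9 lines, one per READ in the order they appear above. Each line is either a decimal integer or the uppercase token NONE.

Answer: 14
NONE
16
20
14
NONE
14
14
0

Derivation:
v1: WRITE c=23  (c history now [(1, 23)])
v2: WRITE c=18  (c history now [(1, 23), (2, 18)])
v3: WRITE a=11  (a history now [(3, 11)])
v4: WRITE a=14  (a history now [(3, 11), (4, 14)])
v5: WRITE c=13  (c history now [(1, 23), (2, 18), (5, 13)])
v6: WRITE c=0  (c history now [(1, 23), (2, 18), (5, 13), (6, 0)])
v7: WRITE c=10  (c history now [(1, 23), (2, 18), (5, 13), (6, 0), (7, 10)])
v8: WRITE c=10  (c history now [(1, 23), (2, 18), (5, 13), (6, 0), (7, 10), (8, 10)])
READ a @v8: history=[(3, 11), (4, 14)] -> pick v4 -> 14
v9: WRITE b=17  (b history now [(9, 17)])
READ b @v2: history=[(9, 17)] -> no version <= 2 -> NONE
v10: WRITE b=6  (b history now [(9, 17), (10, 6)])
v11: WRITE a=16  (a history now [(3, 11), (4, 14), (11, 16)])
v12: WRITE c=20  (c history now [(1, 23), (2, 18), (5, 13), (6, 0), (7, 10), (8, 10), (12, 20)])
READ a @v11: history=[(3, 11), (4, 14), (11, 16)] -> pick v11 -> 16
READ c @v12: history=[(1, 23), (2, 18), (5, 13), (6, 0), (7, 10), (8, 10), (12, 20)] -> pick v12 -> 20
READ a @v8: history=[(3, 11), (4, 14), (11, 16)] -> pick v4 -> 14
READ b @v5: history=[(9, 17), (10, 6)] -> no version <= 5 -> NONE
READ a @v4: history=[(3, 11), (4, 14), (11, 16)] -> pick v4 -> 14
READ a @v4: history=[(3, 11), (4, 14), (11, 16)] -> pick v4 -> 14
v13: WRITE c=8  (c history now [(1, 23), (2, 18), (5, 13), (6, 0), (7, 10), (8, 10), (12, 20), (13, 8)])
v14: WRITE b=0  (b history now [(9, 17), (10, 6), (14, 0)])
v15: WRITE b=21  (b history now [(9, 17), (10, 6), (14, 0), (15, 21)])
READ c @v6: history=[(1, 23), (2, 18), (5, 13), (6, 0), (7, 10), (8, 10), (12, 20), (13, 8)] -> pick v6 -> 0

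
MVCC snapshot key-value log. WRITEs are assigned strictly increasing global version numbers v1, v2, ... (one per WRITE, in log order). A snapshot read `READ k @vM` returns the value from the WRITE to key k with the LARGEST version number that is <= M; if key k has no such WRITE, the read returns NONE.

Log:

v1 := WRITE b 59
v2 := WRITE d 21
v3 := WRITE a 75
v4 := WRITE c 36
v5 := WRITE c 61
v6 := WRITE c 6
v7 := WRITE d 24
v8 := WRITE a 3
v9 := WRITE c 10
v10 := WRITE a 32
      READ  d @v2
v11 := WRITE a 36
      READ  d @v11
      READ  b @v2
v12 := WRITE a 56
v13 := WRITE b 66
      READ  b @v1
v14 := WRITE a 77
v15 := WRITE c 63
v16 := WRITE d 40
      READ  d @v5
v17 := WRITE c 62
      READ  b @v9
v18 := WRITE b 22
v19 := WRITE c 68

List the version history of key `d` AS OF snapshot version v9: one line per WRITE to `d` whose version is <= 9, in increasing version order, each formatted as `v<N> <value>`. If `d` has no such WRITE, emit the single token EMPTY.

Answer: v2 21
v7 24

Derivation:
Scan writes for key=d with version <= 9:
  v1 WRITE b 59 -> skip
  v2 WRITE d 21 -> keep
  v3 WRITE a 75 -> skip
  v4 WRITE c 36 -> skip
  v5 WRITE c 61 -> skip
  v6 WRITE c 6 -> skip
  v7 WRITE d 24 -> keep
  v8 WRITE a 3 -> skip
  v9 WRITE c 10 -> skip
  v10 WRITE a 32 -> skip
  v11 WRITE a 36 -> skip
  v12 WRITE a 56 -> skip
  v13 WRITE b 66 -> skip
  v14 WRITE a 77 -> skip
  v15 WRITE c 63 -> skip
  v16 WRITE d 40 -> drop (> snap)
  v17 WRITE c 62 -> skip
  v18 WRITE b 22 -> skip
  v19 WRITE c 68 -> skip
Collected: [(2, 21), (7, 24)]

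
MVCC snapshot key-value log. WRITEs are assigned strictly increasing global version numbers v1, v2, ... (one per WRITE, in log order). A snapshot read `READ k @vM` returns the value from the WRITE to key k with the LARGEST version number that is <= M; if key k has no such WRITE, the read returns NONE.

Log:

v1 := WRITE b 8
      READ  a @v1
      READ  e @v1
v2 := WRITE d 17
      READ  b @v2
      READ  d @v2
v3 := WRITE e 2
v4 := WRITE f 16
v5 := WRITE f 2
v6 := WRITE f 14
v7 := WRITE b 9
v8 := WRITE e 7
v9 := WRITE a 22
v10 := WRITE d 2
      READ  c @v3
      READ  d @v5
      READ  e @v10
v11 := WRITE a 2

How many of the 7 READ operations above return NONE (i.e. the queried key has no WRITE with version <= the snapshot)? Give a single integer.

v1: WRITE b=8  (b history now [(1, 8)])
READ a @v1: history=[] -> no version <= 1 -> NONE
READ e @v1: history=[] -> no version <= 1 -> NONE
v2: WRITE d=17  (d history now [(2, 17)])
READ b @v2: history=[(1, 8)] -> pick v1 -> 8
READ d @v2: history=[(2, 17)] -> pick v2 -> 17
v3: WRITE e=2  (e history now [(3, 2)])
v4: WRITE f=16  (f history now [(4, 16)])
v5: WRITE f=2  (f history now [(4, 16), (5, 2)])
v6: WRITE f=14  (f history now [(4, 16), (5, 2), (6, 14)])
v7: WRITE b=9  (b history now [(1, 8), (7, 9)])
v8: WRITE e=7  (e history now [(3, 2), (8, 7)])
v9: WRITE a=22  (a history now [(9, 22)])
v10: WRITE d=2  (d history now [(2, 17), (10, 2)])
READ c @v3: history=[] -> no version <= 3 -> NONE
READ d @v5: history=[(2, 17), (10, 2)] -> pick v2 -> 17
READ e @v10: history=[(3, 2), (8, 7)] -> pick v8 -> 7
v11: WRITE a=2  (a history now [(9, 22), (11, 2)])
Read results in order: ['NONE', 'NONE', '8', '17', 'NONE', '17', '7']
NONE count = 3

Answer: 3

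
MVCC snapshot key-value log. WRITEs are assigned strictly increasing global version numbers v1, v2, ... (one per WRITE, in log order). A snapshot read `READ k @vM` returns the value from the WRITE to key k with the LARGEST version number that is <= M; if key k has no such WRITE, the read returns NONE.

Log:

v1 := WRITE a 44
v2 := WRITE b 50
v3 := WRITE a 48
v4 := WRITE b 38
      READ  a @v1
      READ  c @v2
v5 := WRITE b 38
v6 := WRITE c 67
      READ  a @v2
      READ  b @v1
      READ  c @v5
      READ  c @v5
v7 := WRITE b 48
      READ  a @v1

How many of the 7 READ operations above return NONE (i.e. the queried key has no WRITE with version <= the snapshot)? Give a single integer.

v1: WRITE a=44  (a history now [(1, 44)])
v2: WRITE b=50  (b history now [(2, 50)])
v3: WRITE a=48  (a history now [(1, 44), (3, 48)])
v4: WRITE b=38  (b history now [(2, 50), (4, 38)])
READ a @v1: history=[(1, 44), (3, 48)] -> pick v1 -> 44
READ c @v2: history=[] -> no version <= 2 -> NONE
v5: WRITE b=38  (b history now [(2, 50), (4, 38), (5, 38)])
v6: WRITE c=67  (c history now [(6, 67)])
READ a @v2: history=[(1, 44), (3, 48)] -> pick v1 -> 44
READ b @v1: history=[(2, 50), (4, 38), (5, 38)] -> no version <= 1 -> NONE
READ c @v5: history=[(6, 67)] -> no version <= 5 -> NONE
READ c @v5: history=[(6, 67)] -> no version <= 5 -> NONE
v7: WRITE b=48  (b history now [(2, 50), (4, 38), (5, 38), (7, 48)])
READ a @v1: history=[(1, 44), (3, 48)] -> pick v1 -> 44
Read results in order: ['44', 'NONE', '44', 'NONE', 'NONE', 'NONE', '44']
NONE count = 4

Answer: 4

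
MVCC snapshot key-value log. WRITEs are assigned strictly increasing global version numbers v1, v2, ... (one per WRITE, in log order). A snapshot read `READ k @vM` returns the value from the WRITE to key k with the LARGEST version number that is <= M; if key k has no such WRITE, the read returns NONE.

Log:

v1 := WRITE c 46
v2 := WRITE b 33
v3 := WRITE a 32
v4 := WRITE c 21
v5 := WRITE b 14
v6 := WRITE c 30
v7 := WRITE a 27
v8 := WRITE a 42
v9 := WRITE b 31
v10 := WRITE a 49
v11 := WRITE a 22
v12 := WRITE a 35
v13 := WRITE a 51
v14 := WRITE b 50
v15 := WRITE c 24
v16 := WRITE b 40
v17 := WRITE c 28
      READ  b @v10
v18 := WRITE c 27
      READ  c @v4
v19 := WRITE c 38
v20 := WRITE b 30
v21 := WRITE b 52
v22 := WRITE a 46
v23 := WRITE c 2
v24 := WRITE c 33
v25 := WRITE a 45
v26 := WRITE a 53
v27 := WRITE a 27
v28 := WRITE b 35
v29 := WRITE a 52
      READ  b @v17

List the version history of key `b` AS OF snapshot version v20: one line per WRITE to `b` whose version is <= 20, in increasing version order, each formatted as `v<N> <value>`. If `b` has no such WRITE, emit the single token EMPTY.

Scan writes for key=b with version <= 20:
  v1 WRITE c 46 -> skip
  v2 WRITE b 33 -> keep
  v3 WRITE a 32 -> skip
  v4 WRITE c 21 -> skip
  v5 WRITE b 14 -> keep
  v6 WRITE c 30 -> skip
  v7 WRITE a 27 -> skip
  v8 WRITE a 42 -> skip
  v9 WRITE b 31 -> keep
  v10 WRITE a 49 -> skip
  v11 WRITE a 22 -> skip
  v12 WRITE a 35 -> skip
  v13 WRITE a 51 -> skip
  v14 WRITE b 50 -> keep
  v15 WRITE c 24 -> skip
  v16 WRITE b 40 -> keep
  v17 WRITE c 28 -> skip
  v18 WRITE c 27 -> skip
  v19 WRITE c 38 -> skip
  v20 WRITE b 30 -> keep
  v21 WRITE b 52 -> drop (> snap)
  v22 WRITE a 46 -> skip
  v23 WRITE c 2 -> skip
  v24 WRITE c 33 -> skip
  v25 WRITE a 45 -> skip
  v26 WRITE a 53 -> skip
  v27 WRITE a 27 -> skip
  v28 WRITE b 35 -> drop (> snap)
  v29 WRITE a 52 -> skip
Collected: [(2, 33), (5, 14), (9, 31), (14, 50), (16, 40), (20, 30)]

Answer: v2 33
v5 14
v9 31
v14 50
v16 40
v20 30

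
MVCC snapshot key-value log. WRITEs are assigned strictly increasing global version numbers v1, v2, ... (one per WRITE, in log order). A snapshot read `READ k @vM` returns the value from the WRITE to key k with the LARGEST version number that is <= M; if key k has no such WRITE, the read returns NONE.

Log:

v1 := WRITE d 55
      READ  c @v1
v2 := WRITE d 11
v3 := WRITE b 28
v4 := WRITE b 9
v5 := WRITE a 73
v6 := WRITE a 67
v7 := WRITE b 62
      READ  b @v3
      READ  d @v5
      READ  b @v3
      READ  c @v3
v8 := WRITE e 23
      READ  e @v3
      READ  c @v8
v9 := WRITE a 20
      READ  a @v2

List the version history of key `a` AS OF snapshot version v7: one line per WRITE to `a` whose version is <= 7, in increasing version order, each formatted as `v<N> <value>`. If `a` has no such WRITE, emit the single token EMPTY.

Answer: v5 73
v6 67

Derivation:
Scan writes for key=a with version <= 7:
  v1 WRITE d 55 -> skip
  v2 WRITE d 11 -> skip
  v3 WRITE b 28 -> skip
  v4 WRITE b 9 -> skip
  v5 WRITE a 73 -> keep
  v6 WRITE a 67 -> keep
  v7 WRITE b 62 -> skip
  v8 WRITE e 23 -> skip
  v9 WRITE a 20 -> drop (> snap)
Collected: [(5, 73), (6, 67)]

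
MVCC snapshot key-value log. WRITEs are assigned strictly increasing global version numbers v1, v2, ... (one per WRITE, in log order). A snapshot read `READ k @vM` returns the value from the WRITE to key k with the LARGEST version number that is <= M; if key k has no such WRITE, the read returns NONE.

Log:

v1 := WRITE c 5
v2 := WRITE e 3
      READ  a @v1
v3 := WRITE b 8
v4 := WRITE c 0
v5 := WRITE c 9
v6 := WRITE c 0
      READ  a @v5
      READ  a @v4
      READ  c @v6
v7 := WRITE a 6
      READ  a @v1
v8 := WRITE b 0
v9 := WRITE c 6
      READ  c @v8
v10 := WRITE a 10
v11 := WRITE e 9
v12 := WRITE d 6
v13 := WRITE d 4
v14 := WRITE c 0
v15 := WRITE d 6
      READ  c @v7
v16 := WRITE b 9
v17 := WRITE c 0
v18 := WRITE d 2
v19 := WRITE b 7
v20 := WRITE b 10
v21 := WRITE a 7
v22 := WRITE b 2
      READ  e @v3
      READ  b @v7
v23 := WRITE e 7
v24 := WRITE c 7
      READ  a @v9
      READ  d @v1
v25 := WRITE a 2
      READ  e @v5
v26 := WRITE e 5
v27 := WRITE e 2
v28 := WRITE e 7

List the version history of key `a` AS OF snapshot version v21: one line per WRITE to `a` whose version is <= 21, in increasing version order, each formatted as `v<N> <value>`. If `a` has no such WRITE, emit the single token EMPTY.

Scan writes for key=a with version <= 21:
  v1 WRITE c 5 -> skip
  v2 WRITE e 3 -> skip
  v3 WRITE b 8 -> skip
  v4 WRITE c 0 -> skip
  v5 WRITE c 9 -> skip
  v6 WRITE c 0 -> skip
  v7 WRITE a 6 -> keep
  v8 WRITE b 0 -> skip
  v9 WRITE c 6 -> skip
  v10 WRITE a 10 -> keep
  v11 WRITE e 9 -> skip
  v12 WRITE d 6 -> skip
  v13 WRITE d 4 -> skip
  v14 WRITE c 0 -> skip
  v15 WRITE d 6 -> skip
  v16 WRITE b 9 -> skip
  v17 WRITE c 0 -> skip
  v18 WRITE d 2 -> skip
  v19 WRITE b 7 -> skip
  v20 WRITE b 10 -> skip
  v21 WRITE a 7 -> keep
  v22 WRITE b 2 -> skip
  v23 WRITE e 7 -> skip
  v24 WRITE c 7 -> skip
  v25 WRITE a 2 -> drop (> snap)
  v26 WRITE e 5 -> skip
  v27 WRITE e 2 -> skip
  v28 WRITE e 7 -> skip
Collected: [(7, 6), (10, 10), (21, 7)]

Answer: v7 6
v10 10
v21 7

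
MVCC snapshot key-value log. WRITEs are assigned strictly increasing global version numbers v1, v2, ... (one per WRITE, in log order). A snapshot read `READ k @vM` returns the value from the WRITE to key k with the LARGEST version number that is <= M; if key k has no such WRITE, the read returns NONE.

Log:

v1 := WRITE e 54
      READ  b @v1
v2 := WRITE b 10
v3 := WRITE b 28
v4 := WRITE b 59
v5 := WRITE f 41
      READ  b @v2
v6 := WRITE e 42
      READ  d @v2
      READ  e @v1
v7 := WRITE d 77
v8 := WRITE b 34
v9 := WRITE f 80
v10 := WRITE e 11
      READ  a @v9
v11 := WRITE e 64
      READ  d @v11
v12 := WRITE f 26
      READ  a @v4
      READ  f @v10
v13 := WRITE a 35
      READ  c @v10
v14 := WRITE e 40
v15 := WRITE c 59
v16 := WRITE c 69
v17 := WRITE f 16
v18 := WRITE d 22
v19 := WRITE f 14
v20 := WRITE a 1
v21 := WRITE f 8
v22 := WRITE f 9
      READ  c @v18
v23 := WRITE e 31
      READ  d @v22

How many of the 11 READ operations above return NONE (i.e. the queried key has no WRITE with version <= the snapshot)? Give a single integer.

Answer: 5

Derivation:
v1: WRITE e=54  (e history now [(1, 54)])
READ b @v1: history=[] -> no version <= 1 -> NONE
v2: WRITE b=10  (b history now [(2, 10)])
v3: WRITE b=28  (b history now [(2, 10), (3, 28)])
v4: WRITE b=59  (b history now [(2, 10), (3, 28), (4, 59)])
v5: WRITE f=41  (f history now [(5, 41)])
READ b @v2: history=[(2, 10), (3, 28), (4, 59)] -> pick v2 -> 10
v6: WRITE e=42  (e history now [(1, 54), (6, 42)])
READ d @v2: history=[] -> no version <= 2 -> NONE
READ e @v1: history=[(1, 54), (6, 42)] -> pick v1 -> 54
v7: WRITE d=77  (d history now [(7, 77)])
v8: WRITE b=34  (b history now [(2, 10), (3, 28), (4, 59), (8, 34)])
v9: WRITE f=80  (f history now [(5, 41), (9, 80)])
v10: WRITE e=11  (e history now [(1, 54), (6, 42), (10, 11)])
READ a @v9: history=[] -> no version <= 9 -> NONE
v11: WRITE e=64  (e history now [(1, 54), (6, 42), (10, 11), (11, 64)])
READ d @v11: history=[(7, 77)] -> pick v7 -> 77
v12: WRITE f=26  (f history now [(5, 41), (9, 80), (12, 26)])
READ a @v4: history=[] -> no version <= 4 -> NONE
READ f @v10: history=[(5, 41), (9, 80), (12, 26)] -> pick v9 -> 80
v13: WRITE a=35  (a history now [(13, 35)])
READ c @v10: history=[] -> no version <= 10 -> NONE
v14: WRITE e=40  (e history now [(1, 54), (6, 42), (10, 11), (11, 64), (14, 40)])
v15: WRITE c=59  (c history now [(15, 59)])
v16: WRITE c=69  (c history now [(15, 59), (16, 69)])
v17: WRITE f=16  (f history now [(5, 41), (9, 80), (12, 26), (17, 16)])
v18: WRITE d=22  (d history now [(7, 77), (18, 22)])
v19: WRITE f=14  (f history now [(5, 41), (9, 80), (12, 26), (17, 16), (19, 14)])
v20: WRITE a=1  (a history now [(13, 35), (20, 1)])
v21: WRITE f=8  (f history now [(5, 41), (9, 80), (12, 26), (17, 16), (19, 14), (21, 8)])
v22: WRITE f=9  (f history now [(5, 41), (9, 80), (12, 26), (17, 16), (19, 14), (21, 8), (22, 9)])
READ c @v18: history=[(15, 59), (16, 69)] -> pick v16 -> 69
v23: WRITE e=31  (e history now [(1, 54), (6, 42), (10, 11), (11, 64), (14, 40), (23, 31)])
READ d @v22: history=[(7, 77), (18, 22)] -> pick v18 -> 22
Read results in order: ['NONE', '10', 'NONE', '54', 'NONE', '77', 'NONE', '80', 'NONE', '69', '22']
NONE count = 5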